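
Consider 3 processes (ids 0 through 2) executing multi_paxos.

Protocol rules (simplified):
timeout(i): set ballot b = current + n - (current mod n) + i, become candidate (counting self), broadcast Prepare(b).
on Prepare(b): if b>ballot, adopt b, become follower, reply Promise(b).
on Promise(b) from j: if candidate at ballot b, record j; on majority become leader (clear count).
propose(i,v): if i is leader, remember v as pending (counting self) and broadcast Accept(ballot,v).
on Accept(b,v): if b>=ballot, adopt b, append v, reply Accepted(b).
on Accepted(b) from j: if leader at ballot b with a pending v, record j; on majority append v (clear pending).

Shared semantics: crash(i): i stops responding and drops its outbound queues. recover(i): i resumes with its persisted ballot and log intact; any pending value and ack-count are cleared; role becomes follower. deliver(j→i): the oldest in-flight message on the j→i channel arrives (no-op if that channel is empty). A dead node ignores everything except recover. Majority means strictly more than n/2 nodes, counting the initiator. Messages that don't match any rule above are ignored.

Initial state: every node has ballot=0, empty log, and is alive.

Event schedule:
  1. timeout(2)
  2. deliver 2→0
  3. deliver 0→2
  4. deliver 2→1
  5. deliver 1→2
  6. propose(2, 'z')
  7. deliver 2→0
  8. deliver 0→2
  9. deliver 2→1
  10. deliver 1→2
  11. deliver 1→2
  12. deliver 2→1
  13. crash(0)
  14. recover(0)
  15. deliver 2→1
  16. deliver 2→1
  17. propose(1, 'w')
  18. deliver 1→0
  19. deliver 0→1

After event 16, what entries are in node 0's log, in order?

step 1 timeout(2): 2={cand,b=5,log=-}
step 2 deliver 2→0: 0={foll,b=5,log=-}
step 3 deliver 0→2: 2={lead,b=5,log=-}
step 4 deliver 2→1: 1={foll,b=5,log=-}
step 5 deliver 1→2: —
step 6 propose(2,'z'): —
step 7 deliver 2→0: 0={foll,b=5,log=z}
step 8 deliver 0→2: 2={lead,b=5,log=z}
step 9 deliver 2→1: 1={foll,b=5,log=z}
step 10 deliver 1→2: —
step 11 deliver 1→2: —
step 12 deliver 2→1: —
step 13 crash(0): 0={✗foll,b=5,log=z}
step 14 recover(0): 0={foll,b=5,log=z}
step 15 deliver 2→1: —
step 16 deliver 2→1: —

z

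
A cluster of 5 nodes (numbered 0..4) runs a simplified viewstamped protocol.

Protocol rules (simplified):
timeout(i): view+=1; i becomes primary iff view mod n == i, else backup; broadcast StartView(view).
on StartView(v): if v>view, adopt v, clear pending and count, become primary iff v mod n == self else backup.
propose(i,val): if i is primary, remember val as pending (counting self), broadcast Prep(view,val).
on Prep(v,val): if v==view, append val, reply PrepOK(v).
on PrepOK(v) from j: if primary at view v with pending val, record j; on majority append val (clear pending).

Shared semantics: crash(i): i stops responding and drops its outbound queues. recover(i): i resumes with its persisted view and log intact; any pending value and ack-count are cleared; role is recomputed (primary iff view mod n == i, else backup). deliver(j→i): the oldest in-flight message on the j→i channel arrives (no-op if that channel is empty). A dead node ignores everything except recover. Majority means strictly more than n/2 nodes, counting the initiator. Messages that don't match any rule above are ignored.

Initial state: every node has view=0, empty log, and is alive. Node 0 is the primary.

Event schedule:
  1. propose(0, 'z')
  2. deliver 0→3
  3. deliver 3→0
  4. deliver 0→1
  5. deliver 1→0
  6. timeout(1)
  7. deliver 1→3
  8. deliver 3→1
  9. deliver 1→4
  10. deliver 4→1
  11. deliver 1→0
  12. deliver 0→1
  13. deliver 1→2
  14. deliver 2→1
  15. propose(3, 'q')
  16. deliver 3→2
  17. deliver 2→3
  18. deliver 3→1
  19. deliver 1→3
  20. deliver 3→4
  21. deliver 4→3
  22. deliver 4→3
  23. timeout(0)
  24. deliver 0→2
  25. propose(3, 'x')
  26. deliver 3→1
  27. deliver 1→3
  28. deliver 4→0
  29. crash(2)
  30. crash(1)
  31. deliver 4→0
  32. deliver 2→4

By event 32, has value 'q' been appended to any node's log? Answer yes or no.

no

step 1 propose(0,'z'): —
step 2 deliver 0→3: 3={back,v=0,log=z}
step 3 deliver 3→0: —
step 4 deliver 0→1: 1={back,v=0,log=z}
step 5 deliver 1→0: 0={prim,v=0,log=z}
step 6 timeout(1): 1={prim,v=1,log=z}
step 7 deliver 1→3: 3={back,v=1,log=z}
step 8 deliver 3→1: —
step 9 deliver 1→4: 4={back,v=1,log=-}
step 10 deliver 4→1: —
step 11 deliver 1→0: 0={back,v=1,log=z}
step 12 deliver 0→1: —
step 13 deliver 1→2: 2={back,v=1,log=-}
step 14 deliver 2→1: —
step 15 propose(3,'q'): —
step 16 deliver 3→2: —
step 17 deliver 2→3: —
step 18 deliver 3→1: —
step 19 deliver 1→3: —
step 20 deliver 3→4: —
step 21 deliver 4→3: —
step 22 deliver 4→3: —
step 23 timeout(0): 0={back,v=2,log=z}
step 24 deliver 0→2: —
step 25 propose(3,'x'): —
step 26 deliver 3→1: —
step 27 deliver 1→3: —
step 28 deliver 4→0: —
step 29 crash(2): 2={✗back,v=1,log=-}
step 30 crash(1): 1={✗prim,v=1,log=z}
step 31 deliver 4→0: —
step 32 deliver 2→4: —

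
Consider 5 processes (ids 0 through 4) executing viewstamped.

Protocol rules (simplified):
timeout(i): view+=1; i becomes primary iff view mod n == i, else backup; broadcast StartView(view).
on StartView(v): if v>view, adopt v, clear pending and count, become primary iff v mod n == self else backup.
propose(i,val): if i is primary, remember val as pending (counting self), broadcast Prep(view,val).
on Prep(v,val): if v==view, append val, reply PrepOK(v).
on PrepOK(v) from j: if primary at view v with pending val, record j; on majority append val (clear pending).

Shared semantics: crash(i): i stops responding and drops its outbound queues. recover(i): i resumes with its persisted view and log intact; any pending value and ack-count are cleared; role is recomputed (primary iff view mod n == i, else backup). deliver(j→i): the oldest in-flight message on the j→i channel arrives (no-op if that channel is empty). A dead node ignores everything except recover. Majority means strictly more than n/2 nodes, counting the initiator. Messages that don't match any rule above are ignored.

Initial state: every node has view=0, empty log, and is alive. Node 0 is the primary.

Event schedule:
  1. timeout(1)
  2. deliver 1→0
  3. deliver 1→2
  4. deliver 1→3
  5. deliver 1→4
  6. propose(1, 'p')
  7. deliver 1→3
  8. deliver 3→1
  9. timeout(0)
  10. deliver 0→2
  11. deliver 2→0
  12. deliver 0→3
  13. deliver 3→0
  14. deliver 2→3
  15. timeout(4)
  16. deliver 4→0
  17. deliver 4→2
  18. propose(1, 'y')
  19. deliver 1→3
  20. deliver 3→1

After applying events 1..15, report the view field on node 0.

after 1 — timeout(1): n1:prim/v1/[-]
after 2 — deliver 1→0: n0:back/v1/[-]
after 3 — deliver 1→2: n2:back/v1/[-]
after 4 — deliver 1→3: n3:back/v1/[-]
after 5 — deliver 1→4: n4:back/v1/[-]
after 6 — propose(1,'p'): ·
after 7 — deliver 1→3: n3:back/v1/[p]
after 8 — deliver 3→1: ·
after 9 — timeout(0): n0:back/v2/[-]
after 10 — deliver 0→2: n2:prim/v2/[-]
after 11 — deliver 2→0: ·
after 12 — deliver 0→3: n3:back/v2/[p]
after 13 — deliver 3→0: ·
after 14 — deliver 2→3: ·
after 15 — timeout(4): n4:back/v2/[-]

2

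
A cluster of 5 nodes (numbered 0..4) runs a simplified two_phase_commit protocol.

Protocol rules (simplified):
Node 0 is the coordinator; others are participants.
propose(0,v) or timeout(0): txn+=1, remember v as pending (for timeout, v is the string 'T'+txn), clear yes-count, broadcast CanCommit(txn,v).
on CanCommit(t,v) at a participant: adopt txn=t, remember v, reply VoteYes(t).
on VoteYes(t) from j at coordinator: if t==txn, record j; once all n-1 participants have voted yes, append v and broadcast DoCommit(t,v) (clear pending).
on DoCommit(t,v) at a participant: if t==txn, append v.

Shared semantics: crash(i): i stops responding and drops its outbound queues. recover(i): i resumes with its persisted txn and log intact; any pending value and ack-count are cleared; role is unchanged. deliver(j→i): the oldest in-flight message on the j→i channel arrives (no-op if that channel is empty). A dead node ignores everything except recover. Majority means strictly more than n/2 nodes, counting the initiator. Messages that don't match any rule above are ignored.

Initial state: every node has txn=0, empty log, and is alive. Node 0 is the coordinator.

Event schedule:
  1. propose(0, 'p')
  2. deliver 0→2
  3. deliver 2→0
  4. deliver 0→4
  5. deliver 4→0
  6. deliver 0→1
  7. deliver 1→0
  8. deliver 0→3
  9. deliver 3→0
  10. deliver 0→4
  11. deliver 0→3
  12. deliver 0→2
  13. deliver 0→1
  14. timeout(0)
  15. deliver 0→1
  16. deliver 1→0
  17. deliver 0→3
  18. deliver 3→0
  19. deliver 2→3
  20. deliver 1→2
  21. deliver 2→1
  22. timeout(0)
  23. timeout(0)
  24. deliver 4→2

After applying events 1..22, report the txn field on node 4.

1

after 1 — propose(0,'p'): n0:coor/t1/[-]
after 2 — deliver 0→2: n2:part/t1/[-]
after 3 — deliver 2→0: ·
after 4 — deliver 0→4: n4:part/t1/[-]
after 5 — deliver 4→0: ·
after 6 — deliver 0→1: n1:part/t1/[-]
after 7 — deliver 1→0: ·
after 8 — deliver 0→3: n3:part/t1/[-]
after 9 — deliver 3→0: n0:coor/t1/[p]
after 10 — deliver 0→4: n4:part/t1/[p]
after 11 — deliver 0→3: n3:part/t1/[p]
after 12 — deliver 0→2: n2:part/t1/[p]
after 13 — deliver 0→1: n1:part/t1/[p]
after 14 — timeout(0): n0:coor/t2/[p]
after 15 — deliver 0→1: n1:part/t2/[p]
after 16 — deliver 1→0: ·
after 17 — deliver 0→3: n3:part/t2/[p]
after 18 — deliver 3→0: ·
after 19 — deliver 2→3: ·
after 20 — deliver 1→2: ·
after 21 — deliver 2→1: ·
after 22 — timeout(0): n0:coor/t3/[p]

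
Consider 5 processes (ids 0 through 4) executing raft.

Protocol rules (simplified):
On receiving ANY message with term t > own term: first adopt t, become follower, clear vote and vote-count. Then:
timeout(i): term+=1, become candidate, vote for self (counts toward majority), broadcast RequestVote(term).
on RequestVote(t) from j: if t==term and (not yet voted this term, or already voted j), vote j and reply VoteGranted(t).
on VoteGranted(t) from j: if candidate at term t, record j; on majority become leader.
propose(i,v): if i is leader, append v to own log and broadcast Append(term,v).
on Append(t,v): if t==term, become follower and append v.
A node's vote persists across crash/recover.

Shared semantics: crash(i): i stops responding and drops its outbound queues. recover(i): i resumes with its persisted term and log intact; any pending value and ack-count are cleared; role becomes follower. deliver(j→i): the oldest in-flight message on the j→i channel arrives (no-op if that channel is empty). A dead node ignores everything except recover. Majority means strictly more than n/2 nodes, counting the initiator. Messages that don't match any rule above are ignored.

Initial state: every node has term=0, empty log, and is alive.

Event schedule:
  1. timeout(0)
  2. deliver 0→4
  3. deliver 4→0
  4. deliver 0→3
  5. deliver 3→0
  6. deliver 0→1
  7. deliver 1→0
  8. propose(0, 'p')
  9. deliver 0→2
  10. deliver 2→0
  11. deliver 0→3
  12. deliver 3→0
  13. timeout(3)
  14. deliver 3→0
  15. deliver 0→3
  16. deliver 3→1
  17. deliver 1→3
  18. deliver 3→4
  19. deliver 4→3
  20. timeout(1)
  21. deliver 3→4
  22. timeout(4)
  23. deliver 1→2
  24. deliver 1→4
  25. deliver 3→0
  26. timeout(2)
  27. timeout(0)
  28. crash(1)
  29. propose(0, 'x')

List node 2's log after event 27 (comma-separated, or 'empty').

empty

step 1 timeout(0): 0={cand,t=1,log=-}
step 2 deliver 0→4: 4={foll,t=1,log=-}
step 3 deliver 4→0: —
step 4 deliver 0→3: 3={foll,t=1,log=-}
step 5 deliver 3→0: 0={lead,t=1,log=-}
step 6 deliver 0→1: 1={foll,t=1,log=-}
step 7 deliver 1→0: —
step 8 propose(0,'p'): 0={lead,t=1,log=p}
step 9 deliver 0→2: 2={foll,t=1,log=-}
step 10 deliver 2→0: —
step 11 deliver 0→3: 3={foll,t=1,log=p}
step 12 deliver 3→0: —
step 13 timeout(3): 3={cand,t=2,log=p}
step 14 deliver 3→0: 0={foll,t=2,log=p}
step 15 deliver 0→3: —
step 16 deliver 3→1: 1={foll,t=2,log=-}
step 17 deliver 1→3: 3={lead,t=2,log=p}
step 18 deliver 3→4: 4={foll,t=2,log=-}
step 19 deliver 4→3: —
step 20 timeout(1): 1={cand,t=3,log=-}
step 21 deliver 3→4: —
step 22 timeout(4): 4={cand,t=3,log=-}
step 23 deliver 1→2: 2={foll,t=3,log=-}
step 24 deliver 1→4: —
step 25 deliver 3→0: —
step 26 timeout(2): 2={cand,t=4,log=-}
step 27 timeout(0): 0={cand,t=3,log=p}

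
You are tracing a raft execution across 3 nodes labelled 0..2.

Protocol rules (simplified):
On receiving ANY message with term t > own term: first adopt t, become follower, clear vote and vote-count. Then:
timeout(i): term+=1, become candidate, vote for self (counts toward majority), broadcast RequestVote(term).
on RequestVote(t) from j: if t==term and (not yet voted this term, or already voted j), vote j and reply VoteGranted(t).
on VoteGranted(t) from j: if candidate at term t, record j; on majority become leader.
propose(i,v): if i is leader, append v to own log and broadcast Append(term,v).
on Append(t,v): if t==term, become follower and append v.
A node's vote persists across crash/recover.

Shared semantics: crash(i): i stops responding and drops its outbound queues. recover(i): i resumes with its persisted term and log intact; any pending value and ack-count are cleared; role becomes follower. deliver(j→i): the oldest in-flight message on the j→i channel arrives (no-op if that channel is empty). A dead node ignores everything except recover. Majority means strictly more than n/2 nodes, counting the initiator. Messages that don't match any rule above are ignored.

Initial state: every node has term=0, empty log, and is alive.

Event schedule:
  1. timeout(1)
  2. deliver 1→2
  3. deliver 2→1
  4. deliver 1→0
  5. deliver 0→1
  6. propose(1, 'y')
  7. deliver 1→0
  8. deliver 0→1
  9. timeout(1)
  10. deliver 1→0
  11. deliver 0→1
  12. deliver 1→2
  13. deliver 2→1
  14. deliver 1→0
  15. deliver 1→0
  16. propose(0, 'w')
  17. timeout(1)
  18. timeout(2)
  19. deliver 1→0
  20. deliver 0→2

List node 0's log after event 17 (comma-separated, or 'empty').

e1 timeout(1): 1[cand,t=1,-]
e2 deliver 1→2: 2[foll,t=1,-]
e3 deliver 2→1: 1[lead,t=1,-]
e4 deliver 1→0: 0[foll,t=1,-]
e5 deliver 0→1: ·
e6 propose(1,'y'): 1[lead,t=1,y]
e7 deliver 1→0: 0[foll,t=1,y]
e8 deliver 0→1: ·
e9 timeout(1): 1[cand,t=2,y]
e10 deliver 1→0: 0[foll,t=2,y]
e11 deliver 0→1: 1[lead,t=2,y]
e12 deliver 1→2: 2[foll,t=1,y]
e13 deliver 2→1: ·
e14 deliver 1→0: ·
e15 deliver 1→0: ·
e16 propose(0,'w'): ·
e17 timeout(1): 1[cand,t=3,y]

y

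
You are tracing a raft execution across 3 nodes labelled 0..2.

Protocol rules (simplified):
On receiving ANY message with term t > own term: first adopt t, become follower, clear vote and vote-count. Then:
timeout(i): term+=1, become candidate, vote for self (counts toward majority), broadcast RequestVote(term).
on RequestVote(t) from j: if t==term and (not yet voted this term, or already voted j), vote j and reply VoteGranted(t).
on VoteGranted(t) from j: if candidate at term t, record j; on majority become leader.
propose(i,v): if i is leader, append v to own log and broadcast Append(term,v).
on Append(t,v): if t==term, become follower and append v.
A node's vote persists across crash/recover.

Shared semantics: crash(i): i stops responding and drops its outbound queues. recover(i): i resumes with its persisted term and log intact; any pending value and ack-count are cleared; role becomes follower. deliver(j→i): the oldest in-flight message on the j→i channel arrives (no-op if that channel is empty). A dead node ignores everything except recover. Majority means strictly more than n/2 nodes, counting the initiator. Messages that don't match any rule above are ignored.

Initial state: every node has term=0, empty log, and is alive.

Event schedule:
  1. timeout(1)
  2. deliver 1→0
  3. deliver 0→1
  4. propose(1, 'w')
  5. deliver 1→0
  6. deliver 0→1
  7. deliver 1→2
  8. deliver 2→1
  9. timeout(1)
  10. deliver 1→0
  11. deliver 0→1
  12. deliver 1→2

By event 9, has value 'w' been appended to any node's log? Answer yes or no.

yes

[1] timeout(1) → N1(cand t1 [-])
[2] deliver 1→0 → N0(foll t1 [-])
[3] deliver 0→1 → N1(lead t1 [-])
[4] propose(1,'w') → N1(lead t1 [w])
[5] deliver 1→0 → N0(foll t1 [w])
[6] deliver 0→1 → ∅
[7] deliver 1→2 → N2(foll t1 [-])
[8] deliver 2→1 → ∅
[9] timeout(1) → N1(cand t2 [w])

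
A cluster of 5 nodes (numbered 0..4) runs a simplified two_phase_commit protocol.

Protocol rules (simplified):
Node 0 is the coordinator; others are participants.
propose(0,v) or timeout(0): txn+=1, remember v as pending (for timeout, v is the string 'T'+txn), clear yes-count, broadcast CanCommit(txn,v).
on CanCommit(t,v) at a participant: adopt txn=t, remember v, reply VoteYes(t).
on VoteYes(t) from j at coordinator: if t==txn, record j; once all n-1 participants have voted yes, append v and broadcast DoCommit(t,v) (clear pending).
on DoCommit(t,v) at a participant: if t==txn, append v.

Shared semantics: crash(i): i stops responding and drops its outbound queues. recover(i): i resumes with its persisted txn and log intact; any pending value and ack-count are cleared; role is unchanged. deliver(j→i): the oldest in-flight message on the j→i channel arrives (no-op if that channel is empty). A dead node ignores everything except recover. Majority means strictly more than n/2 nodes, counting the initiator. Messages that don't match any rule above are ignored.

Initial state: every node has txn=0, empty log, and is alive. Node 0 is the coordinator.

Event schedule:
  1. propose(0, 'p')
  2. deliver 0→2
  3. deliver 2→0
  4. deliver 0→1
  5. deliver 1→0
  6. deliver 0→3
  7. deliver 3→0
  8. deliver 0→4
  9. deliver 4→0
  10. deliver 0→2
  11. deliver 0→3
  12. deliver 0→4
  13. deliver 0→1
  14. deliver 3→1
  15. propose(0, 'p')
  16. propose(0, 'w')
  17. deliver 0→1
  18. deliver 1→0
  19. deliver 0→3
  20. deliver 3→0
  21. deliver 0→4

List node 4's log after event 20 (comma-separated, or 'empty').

p

[1] propose(0,'p') → N0(coor t1 [-])
[2] deliver 0→2 → N2(part t1 [-])
[3] deliver 2→0 → ∅
[4] deliver 0→1 → N1(part t1 [-])
[5] deliver 1→0 → ∅
[6] deliver 0→3 → N3(part t1 [-])
[7] deliver 3→0 → ∅
[8] deliver 0→4 → N4(part t1 [-])
[9] deliver 4→0 → N0(coor t1 [p])
[10] deliver 0→2 → N2(part t1 [p])
[11] deliver 0→3 → N3(part t1 [p])
[12] deliver 0→4 → N4(part t1 [p])
[13] deliver 0→1 → N1(part t1 [p])
[14] deliver 3→1 → ∅
[15] propose(0,'p') → N0(coor t2 [p])
[16] propose(0,'w') → N0(coor t3 [p])
[17] deliver 0→1 → N1(part t2 [p])
[18] deliver 1→0 → ∅
[19] deliver 0→3 → N3(part t2 [p])
[20] deliver 3→0 → ∅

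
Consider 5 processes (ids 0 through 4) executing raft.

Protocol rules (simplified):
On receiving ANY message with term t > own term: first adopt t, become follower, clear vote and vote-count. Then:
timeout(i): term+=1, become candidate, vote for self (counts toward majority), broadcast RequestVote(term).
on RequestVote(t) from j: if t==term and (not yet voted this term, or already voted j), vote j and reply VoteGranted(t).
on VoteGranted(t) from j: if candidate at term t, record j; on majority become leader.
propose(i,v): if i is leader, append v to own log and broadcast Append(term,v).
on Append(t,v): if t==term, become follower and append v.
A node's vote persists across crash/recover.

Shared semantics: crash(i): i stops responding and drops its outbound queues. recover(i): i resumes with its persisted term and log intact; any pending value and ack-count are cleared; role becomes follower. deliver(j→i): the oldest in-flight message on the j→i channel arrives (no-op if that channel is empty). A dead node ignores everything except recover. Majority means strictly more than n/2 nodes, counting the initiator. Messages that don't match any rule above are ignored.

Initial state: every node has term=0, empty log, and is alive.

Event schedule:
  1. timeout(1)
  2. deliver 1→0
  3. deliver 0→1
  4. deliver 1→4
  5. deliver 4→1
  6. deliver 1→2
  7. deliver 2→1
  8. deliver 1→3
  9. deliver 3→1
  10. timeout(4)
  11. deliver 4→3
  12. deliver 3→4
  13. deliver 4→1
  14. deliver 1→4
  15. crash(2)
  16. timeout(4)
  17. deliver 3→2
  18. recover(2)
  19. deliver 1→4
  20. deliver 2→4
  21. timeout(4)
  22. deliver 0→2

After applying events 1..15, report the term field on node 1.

step 1 timeout(1): 1={cand,t=1,log=-}
step 2 deliver 1→0: 0={foll,t=1,log=-}
step 3 deliver 0→1: —
step 4 deliver 1→4: 4={foll,t=1,log=-}
step 5 deliver 4→1: 1={lead,t=1,log=-}
step 6 deliver 1→2: 2={foll,t=1,log=-}
step 7 deliver 2→1: —
step 8 deliver 1→3: 3={foll,t=1,log=-}
step 9 deliver 3→1: —
step 10 timeout(4): 4={cand,t=2,log=-}
step 11 deliver 4→3: 3={foll,t=2,log=-}
step 12 deliver 3→4: —
step 13 deliver 4→1: 1={foll,t=2,log=-}
step 14 deliver 1→4: 4={lead,t=2,log=-}
step 15 crash(2): 2={✗foll,t=1,log=-}

2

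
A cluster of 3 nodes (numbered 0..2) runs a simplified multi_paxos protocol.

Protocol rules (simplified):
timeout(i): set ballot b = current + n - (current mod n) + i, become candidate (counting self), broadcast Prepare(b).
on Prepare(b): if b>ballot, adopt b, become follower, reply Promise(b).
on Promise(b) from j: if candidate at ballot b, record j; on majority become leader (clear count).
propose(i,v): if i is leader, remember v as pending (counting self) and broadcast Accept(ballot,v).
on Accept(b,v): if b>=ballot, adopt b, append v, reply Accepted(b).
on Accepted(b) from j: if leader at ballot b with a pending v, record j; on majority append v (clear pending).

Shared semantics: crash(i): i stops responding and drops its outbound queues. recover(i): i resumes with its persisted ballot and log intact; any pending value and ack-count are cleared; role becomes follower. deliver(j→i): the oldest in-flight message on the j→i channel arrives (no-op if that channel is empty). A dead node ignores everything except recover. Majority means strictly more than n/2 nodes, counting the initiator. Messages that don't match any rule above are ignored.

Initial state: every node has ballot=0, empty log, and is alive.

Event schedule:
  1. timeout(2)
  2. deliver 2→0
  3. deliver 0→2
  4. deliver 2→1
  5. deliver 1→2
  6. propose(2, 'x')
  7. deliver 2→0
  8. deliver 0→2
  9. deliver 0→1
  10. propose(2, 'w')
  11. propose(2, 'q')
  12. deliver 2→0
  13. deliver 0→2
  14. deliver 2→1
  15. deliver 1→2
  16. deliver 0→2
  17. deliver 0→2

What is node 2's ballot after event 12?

5

1. timeout(2):  <2:cand b5 ->
2. deliver 2→0:  <0:foll b5 ->
3. deliver 0→2:  <2:lead b5 ->
4. deliver 2→1:  <1:foll b5 ->
5. deliver 1→2:  nop
6. propose(2,'x'):  nop
7. deliver 2→0:  <0:foll b5 x>
8. deliver 0→2:  <2:lead b5 x>
9. deliver 0→1:  nop
10. propose(2,'w'):  nop
11. propose(2,'q'):  nop
12. deliver 2→0:  <0:foll b5 x,w>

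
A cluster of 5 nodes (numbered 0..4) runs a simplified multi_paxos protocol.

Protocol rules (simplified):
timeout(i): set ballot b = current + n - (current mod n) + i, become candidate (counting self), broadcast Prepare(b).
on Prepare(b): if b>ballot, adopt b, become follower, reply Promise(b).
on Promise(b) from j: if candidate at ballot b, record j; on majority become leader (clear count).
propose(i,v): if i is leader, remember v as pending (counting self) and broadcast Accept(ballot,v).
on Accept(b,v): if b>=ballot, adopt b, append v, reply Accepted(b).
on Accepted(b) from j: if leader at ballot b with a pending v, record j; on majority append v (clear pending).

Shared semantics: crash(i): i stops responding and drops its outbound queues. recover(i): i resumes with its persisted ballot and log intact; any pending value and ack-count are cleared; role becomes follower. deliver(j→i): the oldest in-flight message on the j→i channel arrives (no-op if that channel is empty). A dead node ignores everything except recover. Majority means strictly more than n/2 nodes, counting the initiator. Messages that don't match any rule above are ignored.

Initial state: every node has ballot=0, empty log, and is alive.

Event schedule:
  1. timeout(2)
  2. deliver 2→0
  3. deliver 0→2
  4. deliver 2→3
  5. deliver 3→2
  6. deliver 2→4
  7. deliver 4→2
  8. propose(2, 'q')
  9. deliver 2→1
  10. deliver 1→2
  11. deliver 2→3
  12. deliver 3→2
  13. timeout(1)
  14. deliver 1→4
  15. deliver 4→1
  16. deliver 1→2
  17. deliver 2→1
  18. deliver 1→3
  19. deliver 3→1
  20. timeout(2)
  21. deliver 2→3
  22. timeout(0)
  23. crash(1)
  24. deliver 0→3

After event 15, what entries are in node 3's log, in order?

q

step 1 timeout(2): 2={cand,b=7,log=-}
step 2 deliver 2→0: 0={foll,b=7,log=-}
step 3 deliver 0→2: —
step 4 deliver 2→3: 3={foll,b=7,log=-}
step 5 deliver 3→2: 2={lead,b=7,log=-}
step 6 deliver 2→4: 4={foll,b=7,log=-}
step 7 deliver 4→2: —
step 8 propose(2,'q'): —
step 9 deliver 2→1: 1={foll,b=7,log=-}
step 10 deliver 1→2: —
step 11 deliver 2→3: 3={foll,b=7,log=q}
step 12 deliver 3→2: —
step 13 timeout(1): 1={cand,b=11,log=-}
step 14 deliver 1→4: 4={foll,b=11,log=-}
step 15 deliver 4→1: —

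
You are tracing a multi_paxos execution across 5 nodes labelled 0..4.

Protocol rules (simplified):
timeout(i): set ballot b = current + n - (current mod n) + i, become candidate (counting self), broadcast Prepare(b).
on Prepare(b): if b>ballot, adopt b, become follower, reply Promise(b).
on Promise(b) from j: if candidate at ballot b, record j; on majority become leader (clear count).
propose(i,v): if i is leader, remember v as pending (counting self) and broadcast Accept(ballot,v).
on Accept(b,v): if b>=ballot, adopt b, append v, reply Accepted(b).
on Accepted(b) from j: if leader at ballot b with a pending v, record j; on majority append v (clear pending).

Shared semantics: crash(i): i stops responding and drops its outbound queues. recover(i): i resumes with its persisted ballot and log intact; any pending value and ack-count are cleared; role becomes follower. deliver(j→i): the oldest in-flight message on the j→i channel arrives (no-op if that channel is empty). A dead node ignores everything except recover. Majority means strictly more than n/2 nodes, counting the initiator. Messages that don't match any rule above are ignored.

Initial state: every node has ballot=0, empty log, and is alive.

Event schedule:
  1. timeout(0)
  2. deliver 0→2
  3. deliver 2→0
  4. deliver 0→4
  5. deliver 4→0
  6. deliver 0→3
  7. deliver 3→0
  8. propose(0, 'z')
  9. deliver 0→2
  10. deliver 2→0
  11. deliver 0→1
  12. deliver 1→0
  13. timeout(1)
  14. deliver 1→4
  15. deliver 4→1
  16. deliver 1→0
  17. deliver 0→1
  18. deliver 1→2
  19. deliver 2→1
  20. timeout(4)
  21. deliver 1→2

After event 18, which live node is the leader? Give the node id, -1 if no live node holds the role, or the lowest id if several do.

after 1 — timeout(0): n0:cand/b5/[-]
after 2 — deliver 0→2: n2:foll/b5/[-]
after 3 — deliver 2→0: ·
after 4 — deliver 0→4: n4:foll/b5/[-]
after 5 — deliver 4→0: n0:lead/b5/[-]
after 6 — deliver 0→3: n3:foll/b5/[-]
after 7 — deliver 3→0: ·
after 8 — propose(0,'z'): ·
after 9 — deliver 0→2: n2:foll/b5/[z]
after 10 — deliver 2→0: ·
after 11 — deliver 0→1: n1:foll/b5/[-]
after 12 — deliver 1→0: ·
after 13 — timeout(1): n1:cand/b11/[-]
after 14 — deliver 1→4: n4:foll/b11/[-]
after 15 — deliver 4→1: ·
after 16 — deliver 1→0: n0:foll/b11/[-]
after 17 — deliver 0→1: ·
after 18 — deliver 1→2: n2:foll/b11/[z]

-1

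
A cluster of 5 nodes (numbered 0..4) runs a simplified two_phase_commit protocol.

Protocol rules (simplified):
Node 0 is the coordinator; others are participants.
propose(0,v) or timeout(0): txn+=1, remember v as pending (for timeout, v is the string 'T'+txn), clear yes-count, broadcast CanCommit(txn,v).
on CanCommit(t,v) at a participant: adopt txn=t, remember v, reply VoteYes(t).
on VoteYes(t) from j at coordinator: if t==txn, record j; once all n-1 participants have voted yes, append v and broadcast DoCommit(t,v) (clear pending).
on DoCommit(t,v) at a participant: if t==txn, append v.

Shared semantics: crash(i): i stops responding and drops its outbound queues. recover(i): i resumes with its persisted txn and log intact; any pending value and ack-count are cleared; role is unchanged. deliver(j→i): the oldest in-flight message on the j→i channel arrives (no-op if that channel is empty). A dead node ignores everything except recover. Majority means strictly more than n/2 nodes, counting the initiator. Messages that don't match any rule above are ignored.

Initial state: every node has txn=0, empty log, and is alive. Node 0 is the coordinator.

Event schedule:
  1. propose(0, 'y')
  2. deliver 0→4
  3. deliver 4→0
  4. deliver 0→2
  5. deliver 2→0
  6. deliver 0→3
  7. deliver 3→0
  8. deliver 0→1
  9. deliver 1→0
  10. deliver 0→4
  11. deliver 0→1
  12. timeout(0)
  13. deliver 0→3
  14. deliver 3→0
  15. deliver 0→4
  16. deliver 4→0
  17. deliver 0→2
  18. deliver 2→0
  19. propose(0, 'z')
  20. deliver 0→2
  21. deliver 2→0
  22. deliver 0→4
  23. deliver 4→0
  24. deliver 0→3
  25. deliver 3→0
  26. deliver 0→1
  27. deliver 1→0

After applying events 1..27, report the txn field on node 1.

2

step 1 propose(0,'y'): 0={coor,t=1,log=-}
step 2 deliver 0→4: 4={part,t=1,log=-}
step 3 deliver 4→0: —
step 4 deliver 0→2: 2={part,t=1,log=-}
step 5 deliver 2→0: —
step 6 deliver 0→3: 3={part,t=1,log=-}
step 7 deliver 3→0: —
step 8 deliver 0→1: 1={part,t=1,log=-}
step 9 deliver 1→0: 0={coor,t=1,log=y}
step 10 deliver 0→4: 4={part,t=1,log=y}
step 11 deliver 0→1: 1={part,t=1,log=y}
step 12 timeout(0): 0={coor,t=2,log=y}
step 13 deliver 0→3: 3={part,t=1,log=y}
step 14 deliver 3→0: —
step 15 deliver 0→4: 4={part,t=2,log=y}
step 16 deliver 4→0: —
step 17 deliver 0→2: 2={part,t=1,log=y}
step 18 deliver 2→0: —
step 19 propose(0,'z'): 0={coor,t=3,log=y}
step 20 deliver 0→2: 2={part,t=2,log=y}
step 21 deliver 2→0: —
step 22 deliver 0→4: 4={part,t=3,log=y}
step 23 deliver 4→0: —
step 24 deliver 0→3: 3={part,t=2,log=y}
step 25 deliver 3→0: —
step 26 deliver 0→1: 1={part,t=2,log=y}
step 27 deliver 1→0: —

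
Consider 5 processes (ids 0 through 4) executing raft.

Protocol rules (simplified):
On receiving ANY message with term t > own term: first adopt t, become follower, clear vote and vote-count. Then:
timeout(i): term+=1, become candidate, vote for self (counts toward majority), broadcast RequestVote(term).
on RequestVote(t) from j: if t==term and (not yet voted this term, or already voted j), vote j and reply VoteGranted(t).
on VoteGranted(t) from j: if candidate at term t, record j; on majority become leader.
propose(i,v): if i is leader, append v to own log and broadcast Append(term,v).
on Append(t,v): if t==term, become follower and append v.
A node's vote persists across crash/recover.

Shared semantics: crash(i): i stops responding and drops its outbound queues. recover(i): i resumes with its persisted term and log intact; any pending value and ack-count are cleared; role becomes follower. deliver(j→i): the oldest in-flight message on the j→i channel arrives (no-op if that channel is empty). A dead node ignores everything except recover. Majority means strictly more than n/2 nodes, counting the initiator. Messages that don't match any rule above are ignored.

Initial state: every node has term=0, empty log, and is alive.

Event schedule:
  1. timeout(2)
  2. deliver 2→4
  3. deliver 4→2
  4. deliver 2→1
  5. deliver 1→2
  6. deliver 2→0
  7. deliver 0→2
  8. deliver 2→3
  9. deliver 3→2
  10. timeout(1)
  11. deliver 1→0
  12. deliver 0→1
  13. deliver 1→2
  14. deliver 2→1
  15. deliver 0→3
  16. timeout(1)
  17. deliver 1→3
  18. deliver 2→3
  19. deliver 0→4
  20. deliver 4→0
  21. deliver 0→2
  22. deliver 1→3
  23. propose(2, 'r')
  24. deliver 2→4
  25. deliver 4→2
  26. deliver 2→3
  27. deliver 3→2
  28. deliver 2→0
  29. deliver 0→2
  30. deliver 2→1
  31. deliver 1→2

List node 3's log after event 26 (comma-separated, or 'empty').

[1] timeout(2) → N2(cand t1 [-])
[2] deliver 2→4 → N4(foll t1 [-])
[3] deliver 4→2 → ∅
[4] deliver 2→1 → N1(foll t1 [-])
[5] deliver 1→2 → N2(lead t1 [-])
[6] deliver 2→0 → N0(foll t1 [-])
[7] deliver 0→2 → ∅
[8] deliver 2→3 → N3(foll t1 [-])
[9] deliver 3→2 → ∅
[10] timeout(1) → N1(cand t2 [-])
[11] deliver 1→0 → N0(foll t2 [-])
[12] deliver 0→1 → ∅
[13] deliver 1→2 → N2(foll t2 [-])
[14] deliver 2→1 → N1(lead t2 [-])
[15] deliver 0→3 → ∅
[16] timeout(1) → N1(cand t3 [-])
[17] deliver 1→3 → N3(foll t2 [-])
[18] deliver 2→3 → ∅
[19] deliver 0→4 → ∅
[20] deliver 4→0 → ∅
[21] deliver 0→2 → ∅
[22] deliver 1→3 → N3(foll t3 [-])
[23] propose(2,'r') → ∅
[24] deliver 2→4 → ∅
[25] deliver 4→2 → ∅
[26] deliver 2→3 → ∅

empty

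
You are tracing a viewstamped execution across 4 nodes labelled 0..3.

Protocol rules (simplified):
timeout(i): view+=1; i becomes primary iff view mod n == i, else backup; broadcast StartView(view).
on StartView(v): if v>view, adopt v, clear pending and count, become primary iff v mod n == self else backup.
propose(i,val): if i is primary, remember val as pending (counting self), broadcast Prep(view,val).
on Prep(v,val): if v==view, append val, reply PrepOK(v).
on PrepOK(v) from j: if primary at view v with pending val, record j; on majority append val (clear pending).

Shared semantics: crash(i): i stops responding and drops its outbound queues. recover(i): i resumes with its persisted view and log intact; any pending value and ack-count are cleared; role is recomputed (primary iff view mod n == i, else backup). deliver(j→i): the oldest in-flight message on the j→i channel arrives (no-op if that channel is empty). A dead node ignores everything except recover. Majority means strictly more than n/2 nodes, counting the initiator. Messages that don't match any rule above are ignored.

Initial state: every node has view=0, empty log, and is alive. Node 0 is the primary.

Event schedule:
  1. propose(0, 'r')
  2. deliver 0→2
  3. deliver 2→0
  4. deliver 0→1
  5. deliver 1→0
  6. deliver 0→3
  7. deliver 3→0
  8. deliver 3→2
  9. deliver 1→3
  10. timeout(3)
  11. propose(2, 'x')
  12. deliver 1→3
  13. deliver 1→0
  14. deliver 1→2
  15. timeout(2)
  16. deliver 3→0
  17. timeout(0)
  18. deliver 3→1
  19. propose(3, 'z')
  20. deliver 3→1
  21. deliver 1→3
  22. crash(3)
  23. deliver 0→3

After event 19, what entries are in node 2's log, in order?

e1 propose(0,'r'): ·
e2 deliver 0→2: 2[back,v=0,r]
e3 deliver 2→0: ·
e4 deliver 0→1: 1[back,v=0,r]
e5 deliver 1→0: 0[prim,v=0,r]
e6 deliver 0→3: 3[back,v=0,r]
e7 deliver 3→0: ·
e8 deliver 3→2: ·
e9 deliver 1→3: ·
e10 timeout(3): 3[back,v=1,r]
e11 propose(2,'x'): ·
e12 deliver 1→3: ·
e13 deliver 1→0: ·
e14 deliver 1→2: ·
e15 timeout(2): 2[back,v=1,r]
e16 deliver 3→0: 0[back,v=1,r]
e17 timeout(0): 0[back,v=2,r]
e18 deliver 3→1: 1[prim,v=1,r]
e19 propose(3,'z'): ·

r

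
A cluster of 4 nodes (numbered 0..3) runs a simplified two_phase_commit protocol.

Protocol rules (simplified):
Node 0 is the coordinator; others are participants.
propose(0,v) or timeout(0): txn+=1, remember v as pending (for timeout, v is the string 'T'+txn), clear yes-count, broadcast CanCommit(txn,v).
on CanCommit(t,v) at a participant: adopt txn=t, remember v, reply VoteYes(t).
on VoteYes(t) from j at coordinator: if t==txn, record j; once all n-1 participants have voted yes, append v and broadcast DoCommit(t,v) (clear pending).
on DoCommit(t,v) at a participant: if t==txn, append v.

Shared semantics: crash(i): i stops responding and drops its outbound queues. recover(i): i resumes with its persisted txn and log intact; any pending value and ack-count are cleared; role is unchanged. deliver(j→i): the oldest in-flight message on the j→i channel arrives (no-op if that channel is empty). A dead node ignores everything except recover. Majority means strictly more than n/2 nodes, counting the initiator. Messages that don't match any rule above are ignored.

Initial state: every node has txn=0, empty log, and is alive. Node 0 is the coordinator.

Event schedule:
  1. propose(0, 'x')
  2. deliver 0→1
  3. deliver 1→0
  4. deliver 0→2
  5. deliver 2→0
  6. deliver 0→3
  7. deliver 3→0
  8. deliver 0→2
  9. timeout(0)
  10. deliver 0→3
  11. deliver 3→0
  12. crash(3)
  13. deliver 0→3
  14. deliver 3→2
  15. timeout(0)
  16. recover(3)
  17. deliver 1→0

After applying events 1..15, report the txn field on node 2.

1. propose(0,'x'):  <0:coor t1 ->
2. deliver 0→1:  <1:part t1 ->
3. deliver 1→0:  nop
4. deliver 0→2:  <2:part t1 ->
5. deliver 2→0:  nop
6. deliver 0→3:  <3:part t1 ->
7. deliver 3→0:  <0:coor t1 x>
8. deliver 0→2:  <2:part t1 x>
9. timeout(0):  <0:coor t2 x>
10. deliver 0→3:  <3:part t1 x>
11. deliver 3→0:  nop
12. crash(3):  <3:✗part t1 x>
13. deliver 0→3:  nop
14. deliver 3→2:  nop
15. timeout(0):  <0:coor t3 x>

1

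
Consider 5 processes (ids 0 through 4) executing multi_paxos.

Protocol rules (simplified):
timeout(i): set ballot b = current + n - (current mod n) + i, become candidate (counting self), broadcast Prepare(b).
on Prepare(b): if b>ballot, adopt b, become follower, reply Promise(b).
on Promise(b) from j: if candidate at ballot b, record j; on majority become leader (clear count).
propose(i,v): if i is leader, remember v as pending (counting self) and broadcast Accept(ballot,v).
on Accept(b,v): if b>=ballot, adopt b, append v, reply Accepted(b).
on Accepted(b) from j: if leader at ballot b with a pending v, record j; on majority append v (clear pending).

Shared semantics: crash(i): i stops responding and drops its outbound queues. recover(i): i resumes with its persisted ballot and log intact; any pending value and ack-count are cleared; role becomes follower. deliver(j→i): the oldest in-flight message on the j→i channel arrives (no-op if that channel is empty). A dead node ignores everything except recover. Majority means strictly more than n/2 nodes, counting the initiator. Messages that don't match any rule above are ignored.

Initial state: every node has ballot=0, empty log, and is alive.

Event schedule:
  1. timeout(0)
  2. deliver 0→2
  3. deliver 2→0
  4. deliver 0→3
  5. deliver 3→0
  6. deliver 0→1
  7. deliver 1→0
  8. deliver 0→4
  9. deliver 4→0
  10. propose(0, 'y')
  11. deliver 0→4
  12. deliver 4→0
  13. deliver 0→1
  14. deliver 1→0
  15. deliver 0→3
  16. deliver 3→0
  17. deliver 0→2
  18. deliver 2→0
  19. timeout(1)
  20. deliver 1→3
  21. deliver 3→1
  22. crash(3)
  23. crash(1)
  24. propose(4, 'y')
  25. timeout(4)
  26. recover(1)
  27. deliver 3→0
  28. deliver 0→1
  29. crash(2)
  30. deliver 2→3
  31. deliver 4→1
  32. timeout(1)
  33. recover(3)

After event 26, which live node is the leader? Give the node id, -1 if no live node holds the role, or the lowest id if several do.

[1] timeout(0) → N0(cand b5 [-])
[2] deliver 0→2 → N2(foll b5 [-])
[3] deliver 2→0 → ∅
[4] deliver 0→3 → N3(foll b5 [-])
[5] deliver 3→0 → N0(lead b5 [-])
[6] deliver 0→1 → N1(foll b5 [-])
[7] deliver 1→0 → ∅
[8] deliver 0→4 → N4(foll b5 [-])
[9] deliver 4→0 → ∅
[10] propose(0,'y') → ∅
[11] deliver 0→4 → N4(foll b5 [y])
[12] deliver 4→0 → ∅
[13] deliver 0→1 → N1(foll b5 [y])
[14] deliver 1→0 → N0(lead b5 [y])
[15] deliver 0→3 → N3(foll b5 [y])
[16] deliver 3→0 → ∅
[17] deliver 0→2 → N2(foll b5 [y])
[18] deliver 2→0 → ∅
[19] timeout(1) → N1(cand b11 [y])
[20] deliver 1→3 → N3(foll b11 [y])
[21] deliver 3→1 → ∅
[22] crash(3) → N3(✗foll b11 [y])
[23] crash(1) → N1(✗cand b11 [y])
[24] propose(4,'y') → ∅
[25] timeout(4) → N4(cand b14 [y])
[26] recover(1) → N1(foll b11 [y])

0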